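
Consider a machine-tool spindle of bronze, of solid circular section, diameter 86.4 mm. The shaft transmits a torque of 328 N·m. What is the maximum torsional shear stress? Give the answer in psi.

J = πd⁴/32 = π(0.0864)⁴/32 = 5.471×10^-6 m⁴.
τ_max = T·r/J = 328.0 × 0.0432 / 5.471×10^-6 = 2.590×10^6 Pa.

376 psi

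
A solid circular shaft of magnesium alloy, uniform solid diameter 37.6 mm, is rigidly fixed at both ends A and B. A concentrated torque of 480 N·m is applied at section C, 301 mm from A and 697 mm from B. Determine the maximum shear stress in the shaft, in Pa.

With uniform GJ and both ends fixed, compatibility θ_AC = θ_CB gives T_A·a = T_B·b, together with T_A + T_B = T₀.
T_A = T₀·b/(a+b) = 480.0·697/998.0 = 335.2 N·m; T_B = 144.8 N·m.
τ in each portion: τ_AC = 3.21×10^7 Pa, τ_CB = 1.39×10^7 Pa; maximum is in AC.
τ_max = T_AC·r/J = 335.2·0.0188/1.96×10^-7 = 3.212×10^7 Pa.

3.21e7 Pa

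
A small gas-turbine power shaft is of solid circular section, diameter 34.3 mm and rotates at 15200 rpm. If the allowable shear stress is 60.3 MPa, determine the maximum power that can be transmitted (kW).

J = πd⁴/32 = π(0.0343)⁴/32 = 1.359×10^-7 m⁴.
T_max = τ_allow·J/r = 6.03×10^7 × 1.359×10^-7 / 0.0171 = 477.8 N·m.
ω = 2π·15200/60 = 1592 rad/s, so P_max = T_max·ω = 7.605×10^5 W.

761 kW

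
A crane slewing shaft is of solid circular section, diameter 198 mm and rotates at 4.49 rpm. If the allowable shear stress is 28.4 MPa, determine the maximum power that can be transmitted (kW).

20.4 kW

J = πd⁴/32 = π(0.198)⁴/32 = 1.509×10^-4 m⁴.
T_max = τ_allow·J/r = 2.84×10^7 × 1.509×10^-4 / 0.0990 = 43290 N·m.
ω = 2π·4.49/60 = 0.4702 rad/s, so P_max = T_max·ω = 2.035×10^4 W.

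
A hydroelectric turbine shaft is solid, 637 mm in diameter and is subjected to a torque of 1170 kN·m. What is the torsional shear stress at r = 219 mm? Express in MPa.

J = πd⁴/32 = π(0.637)⁴/32 = 0.01616 m⁴.
Shear stress varies linearly with radius: τ = T·r/J = 1.170e6 × 0.219 / 0.01616 = 1.585×10^7 Pa.

15.9 MPa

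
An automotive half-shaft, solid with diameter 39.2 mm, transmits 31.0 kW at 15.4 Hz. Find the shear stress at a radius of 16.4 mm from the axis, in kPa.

22700 kPa

ω = 2π·15.4 = 96.76 rad/s, so T = P/ω = 31.0×10³ / 96.76 = 320.4 N·m.
J = πd⁴/32 = π(0.0392)⁴/32 = 2.318×10^-7 m⁴.
Shear stress varies linearly with radius: τ = T·r/J = 320.4 × 0.0164 / 2.318×10^-7 = 2.267×10^7 Pa.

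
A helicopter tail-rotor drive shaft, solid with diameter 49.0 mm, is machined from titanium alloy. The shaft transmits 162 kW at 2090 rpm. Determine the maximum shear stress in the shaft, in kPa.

ω = 2π·2090/60 = 218.9 rad/s, so T = P/ω = 162×10³ / 218.9 = 740.2 N·m.
J = πd⁴/32 = π(0.0490)⁴/32 = 5.660×10^-7 m⁴.
τ_max = T·r/J = 740.2 × 0.0245 / 5.660×10^-7 = 3.204×10^7 Pa.

32000 kPa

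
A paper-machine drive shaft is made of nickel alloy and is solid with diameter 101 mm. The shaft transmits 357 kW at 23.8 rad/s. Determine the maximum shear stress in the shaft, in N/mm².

ω = 23.8 rad/s, so T = P/ω = 357×10³ / 23.80 = 15000 N·m.
J = πd⁴/32 = π(0.101)⁴/32 = 1.022×10^-5 m⁴.
τ_max = T·r/J = 15000 × 0.0505 / 1.022×10^-5 = 7.415×10^7 Pa.

74.1 N/mm²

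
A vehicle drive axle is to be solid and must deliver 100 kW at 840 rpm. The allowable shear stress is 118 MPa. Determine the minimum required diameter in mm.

ω = 2π·840/60 = 87.96 rad/s, so T = P/ω = 100×10³ / 87.96 = 1137 N·m.
For a solid shaft τ_max = 16T/(πd³), so d = (16T/(π τ_allow))^(1/3) = (16·1137/(π·1.18×10^8))^(1/3) = 0.03661 m.

36.6 mm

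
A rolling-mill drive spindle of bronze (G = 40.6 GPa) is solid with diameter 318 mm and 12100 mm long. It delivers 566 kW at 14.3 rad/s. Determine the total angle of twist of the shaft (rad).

0.0117 rad

ω = 14.3 rad/s, so T = P/ω = 566×10³ / 14.30 = 39580 N·m.
J = πd⁴/32 = π(0.318)⁴/32 = 1.004×10^-3 m⁴.
θ = T·L/(G·J) = 39580 × 12.1 / (40.6×10⁹ × 1.004×10^-3) = 0.01175 rad.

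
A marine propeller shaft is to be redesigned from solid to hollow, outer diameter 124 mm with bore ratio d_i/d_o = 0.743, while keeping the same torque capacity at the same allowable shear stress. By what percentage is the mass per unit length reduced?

Equal τ_max and T ⇒ the solid shaft needs d_s³ = d_o³(1−k⁴), so d_s = 124·(1−0.743⁴)^(1/3) = 109.9 mm.
Area ratio A_h/A_s = d_o²(1−k²)/d_s² = (1−k²)/(1−k⁴)^(2/3) = 0.5708.
Mass saving = 1 − 0.5708 = 42.9 %.

42.9 %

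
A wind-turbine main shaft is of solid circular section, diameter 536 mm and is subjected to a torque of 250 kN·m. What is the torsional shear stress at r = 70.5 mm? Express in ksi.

0.315 ksi

J = πd⁴/32 = π(0.536)⁴/32 = 8.103×10^-3 m⁴.
Shear stress varies linearly with radius: τ = T·r/J = 250000 × 0.0705 / 8.103×10^-3 = 2.175×10^6 Pa.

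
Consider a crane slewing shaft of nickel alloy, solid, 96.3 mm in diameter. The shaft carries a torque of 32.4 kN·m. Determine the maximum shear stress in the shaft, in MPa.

185 MPa

J = πd⁴/32 = π(0.0963)⁴/32 = 8.443×10^-6 m⁴.
τ_max = T·r/J = 32400 × 0.0481 / 8.443×10^-6 = 1.848×10^8 Pa.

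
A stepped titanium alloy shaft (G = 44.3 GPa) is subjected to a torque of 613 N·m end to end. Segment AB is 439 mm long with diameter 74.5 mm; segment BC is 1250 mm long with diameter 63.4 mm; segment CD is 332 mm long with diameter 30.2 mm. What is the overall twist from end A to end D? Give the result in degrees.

3.96°

J_AB = π(0.0745)⁴/32 = 3.02×10^-6 m⁴; J_BC = π(0.0634)⁴/32 = 1.59×10^-6 m⁴; J_CD = π(0.0302)⁴/32 = 8.17×10^-8 m⁴.
θ = (T/G)·Σ L_i/J_i = (613.0/44.3×10⁹)·(0.439/3.02×10^-6 + 1.25/1.59×10^-6 + 0.332/8.17×10^-8) = 0.06917 rad.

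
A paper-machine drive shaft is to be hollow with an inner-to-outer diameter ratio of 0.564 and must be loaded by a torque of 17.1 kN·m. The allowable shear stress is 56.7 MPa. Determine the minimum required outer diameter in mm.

120 mm

For a hollow shaft with d_i/d_o = 0.564: τ_max = 16T/(π d_o³ (1−k⁴)), so d_o = [16T/(π τ_allow (1−k⁴))]^(1/3) = [16·17100/(π·5.67×10^7·0.8988)]^(1/3) = 0.1196 m.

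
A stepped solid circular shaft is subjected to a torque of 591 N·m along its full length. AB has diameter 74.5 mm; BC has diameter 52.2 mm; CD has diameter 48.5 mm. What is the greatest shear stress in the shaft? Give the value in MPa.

26.4 MPa

Under the same torque, τ_max = 16T/(πd³) is largest where d is smallest — segment CD (d = 48.5 mm).
τ_max = 16·591.0/(π·(0.0485)³) = 2.638×10^7 Pa.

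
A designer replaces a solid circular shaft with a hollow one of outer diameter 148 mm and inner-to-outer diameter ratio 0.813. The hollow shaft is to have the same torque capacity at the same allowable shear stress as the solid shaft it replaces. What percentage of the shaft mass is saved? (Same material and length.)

50.3 %

Equal τ_max and T ⇒ the solid shaft needs d_s³ = d_o³(1−k⁴), so d_s = 148·(1−0.813⁴)^(1/3) = 122.2 mm.
Area ratio A_h/A_s = d_o²(1−k²)/d_s² = (1−k²)/(1−k⁴)^(2/3) = 0.4972.
Mass saving = 1 − 0.4972 = 50.3 %.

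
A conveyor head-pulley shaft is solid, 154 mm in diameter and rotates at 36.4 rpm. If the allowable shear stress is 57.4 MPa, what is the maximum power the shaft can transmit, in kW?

J = πd⁴/32 = π(0.154)⁴/32 = 5.522×10^-5 m⁴.
T_max = τ_allow·J/r = 5.74×10^7 × 5.522×10^-5 / 0.0770 = 41160 N·m.
ω = 2π·36.4/60 = 3.812 rad/s, so P_max = T_max·ω = 1.569×10^5 W.

157 kW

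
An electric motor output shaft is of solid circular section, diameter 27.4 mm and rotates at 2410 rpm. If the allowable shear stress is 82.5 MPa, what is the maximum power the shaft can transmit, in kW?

J = πd⁴/32 = π(0.0274)⁴/32 = 5.534×10^-8 m⁴.
T_max = τ_allow·J/r = 8.25×10^7 × 5.534×10^-8 / 0.0137 = 333.2 N·m.
ω = 2π·2410/60 = 252.4 rad/s, so P_max = T_max·ω = 8.410×10^4 W.

84.1 kW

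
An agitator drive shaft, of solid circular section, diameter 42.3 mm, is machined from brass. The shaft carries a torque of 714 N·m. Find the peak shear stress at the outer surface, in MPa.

48.0 MPa

J = πd⁴/32 = π(0.0423)⁴/32 = 3.143×10^-7 m⁴.
τ_max = T·r/J = 714.0 × 0.0211 / 3.143×10^-7 = 4.804×10^7 Pa.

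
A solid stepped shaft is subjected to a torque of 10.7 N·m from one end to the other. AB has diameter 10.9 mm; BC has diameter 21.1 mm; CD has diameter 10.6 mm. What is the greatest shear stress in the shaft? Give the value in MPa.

Under the same torque, τ_max = 16T/(πd³) is largest where d is smallest — segment CD (d = 10.6 mm).
τ_max = 16·10.70/(π·(0.0106)³) = 4.575×10^7 Pa.

45.8 MPa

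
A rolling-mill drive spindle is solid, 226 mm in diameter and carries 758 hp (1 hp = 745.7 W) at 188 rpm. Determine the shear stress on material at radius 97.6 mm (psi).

ω = 2π·188/60 = 19.69 rad/s, so T = P/ω = 758×745.7 / 19.69 = 28710 N·m.
J = πd⁴/32 = π(0.226)⁴/32 = 2.561×10^-4 m⁴.
Shear stress varies linearly with radius: τ = T·r/J = 28710 × 0.0976 / 2.561×10^-4 = 1.094×10^7 Pa.

1590 psi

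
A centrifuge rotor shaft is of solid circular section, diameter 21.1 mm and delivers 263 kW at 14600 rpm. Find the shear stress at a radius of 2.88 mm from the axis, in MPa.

ω = 2π·14600/60 = 1529 rad/s, so T = P/ω = 263×10³ / 1529 = 172.0 N·m.
J = πd⁴/32 = π(0.0211)⁴/32 = 1.946×10^-8 m⁴.
Shear stress varies linearly with radius: τ = T·r/J = 172.0 × 0.00288 / 1.946×10^-8 = 2.546×10^7 Pa.

25.5 MPa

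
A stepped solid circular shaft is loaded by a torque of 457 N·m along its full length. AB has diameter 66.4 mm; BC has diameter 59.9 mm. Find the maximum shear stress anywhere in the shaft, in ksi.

1.57 ksi

Under the same torque, τ_max = 16T/(πd³) is largest where d is smallest — segment BC (d = 59.9 mm).
τ_max = 16·457.0/(π·(0.0599)³) = 1.083×10^7 Pa.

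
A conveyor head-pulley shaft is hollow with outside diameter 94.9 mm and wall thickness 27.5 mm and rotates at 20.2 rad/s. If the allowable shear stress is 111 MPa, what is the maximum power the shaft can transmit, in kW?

J = π(d_o⁴ − d_i⁴)/32 = π(0.0949⁴ − 0.0399⁴)/32 = 7.714×10^-6 m⁴.
T_max = τ_allow·J/r = 1.11×10^8 × 7.714×10^-6 / 0.0475 = 18050 N·m.
ω = 20.2 rad/s, so P_max = T_max·ω = 3.645×10^5 W.

365 kW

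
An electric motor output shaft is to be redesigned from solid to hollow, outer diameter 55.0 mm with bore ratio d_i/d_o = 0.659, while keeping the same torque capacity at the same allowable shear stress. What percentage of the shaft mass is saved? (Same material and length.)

Equal τ_max and T ⇒ the solid shaft needs d_s³ = d_o³(1−k⁴), so d_s = 55.0·(1−0.659⁴)^(1/3) = 51.30 mm.
Area ratio A_h/A_s = d_o²(1−k²)/d_s² = (1−k²)/(1−k⁴)^(2/3) = 0.6503.
Mass saving = 1 − 0.6503 = 35.0 %.

35.0 %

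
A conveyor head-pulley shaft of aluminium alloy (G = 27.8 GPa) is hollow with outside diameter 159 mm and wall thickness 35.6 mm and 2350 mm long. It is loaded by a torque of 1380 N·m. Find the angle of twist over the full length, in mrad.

J = π(d_o⁴ − d_i⁴)/32 = π(0.159⁴ − 0.0878⁴)/32 = 5.691×10^-5 m⁴.
θ = T·L/(G·J) = 1380 × 2.35 / (27.8×10⁹ × 5.691×10^-5) = 2.050×10^-3 rad.

2.05 mrad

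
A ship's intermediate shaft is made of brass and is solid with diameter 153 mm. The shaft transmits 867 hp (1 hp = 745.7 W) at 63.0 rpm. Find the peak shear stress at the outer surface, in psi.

20200 psi

ω = 2π·63.0/60 = 6.597 rad/s, so T = P/ω = 867×745.7 / 6.597 = 98000 N·m.
J = πd⁴/32 = π(0.153)⁴/32 = 5.380×10^-5 m⁴.
τ_max = T·r/J = 98000 × 0.0765 / 5.380×10^-5 = 1.394×10^8 Pa.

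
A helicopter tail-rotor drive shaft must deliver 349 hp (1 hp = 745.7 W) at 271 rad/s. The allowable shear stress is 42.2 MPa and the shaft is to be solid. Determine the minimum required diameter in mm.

ω = 271 rad/s, so T = P/ω = 349×745.7 / 271.0 = 960.3 N·m.
For a solid shaft τ_max = 16T/(πd³), so d = (16T/(π τ_allow))^(1/3) = (16·960.3/(π·4.22×10^7))^(1/3) = 0.04876 m.

48.8 mm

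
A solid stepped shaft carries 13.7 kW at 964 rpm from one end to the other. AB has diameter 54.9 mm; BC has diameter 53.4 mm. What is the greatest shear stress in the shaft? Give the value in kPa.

4540 kPa

ω = 2π·964/60 = 100.9 rad/s, so T = P/ω = 13.7×10³ / 100.9 = 135.7 N·m.
Under the same torque, τ_max = 16T/(πd³) is largest where d is smallest — segment BC (d = 53.4 mm).
τ_max = 16·135.7/(π·(0.0534)³) = 4.539×10^6 Pa.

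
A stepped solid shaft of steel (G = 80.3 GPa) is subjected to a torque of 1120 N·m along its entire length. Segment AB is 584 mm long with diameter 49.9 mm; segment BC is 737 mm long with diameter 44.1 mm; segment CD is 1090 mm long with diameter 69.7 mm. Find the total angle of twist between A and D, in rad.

J_AB = π(0.0499)⁴/32 = 6.09×10^-7 m⁴; J_BC = π(0.0441)⁴/32 = 3.71×10^-7 m⁴; J_CD = π(0.0697)⁴/32 = 2.32×10^-6 m⁴.
θ = (T/G)·Σ L_i/J_i = (1120/80.3×10⁹)·(0.584/6.09×10^-7 + 0.737/3.71×10^-7 + 1.09/2.32×10^-6) = 0.04763 rad.

0.0476 rad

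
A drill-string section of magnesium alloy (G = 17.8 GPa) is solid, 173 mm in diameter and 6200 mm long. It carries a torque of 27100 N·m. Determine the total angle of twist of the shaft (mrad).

J = πd⁴/32 = π(0.173)⁴/32 = 8.794×10^-5 m⁴.
θ = T·L/(G·J) = 27100 × 6.20 / (17.8×10⁹ × 8.794×10^-5) = 0.1073 rad.

107 mrad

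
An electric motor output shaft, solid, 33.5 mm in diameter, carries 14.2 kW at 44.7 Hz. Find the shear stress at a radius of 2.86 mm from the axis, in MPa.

1.17 MPa

ω = 2π·44.7 = 280.9 rad/s, so T = P/ω = 14.2×10³ / 280.9 = 50.56 N·m.
J = πd⁴/32 = π(0.0335)⁴/32 = 1.236×10^-7 m⁴.
Shear stress varies linearly with radius: τ = T·r/J = 50.56 × 0.00286 / 1.236×10^-7 = 1.169×10^6 Pa.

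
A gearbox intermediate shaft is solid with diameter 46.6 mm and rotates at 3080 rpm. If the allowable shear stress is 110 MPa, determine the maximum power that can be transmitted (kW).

J = πd⁴/32 = π(0.0466)⁴/32 = 4.630×10^-7 m⁴.
T_max = τ_allow·J/r = 1.10×10^8 × 4.630×10^-7 / 0.0233 = 2186 N·m.
ω = 2π·3080/60 = 322.5 rad/s, so P_max = T_max·ω = 7.050×10^5 W.

705 kW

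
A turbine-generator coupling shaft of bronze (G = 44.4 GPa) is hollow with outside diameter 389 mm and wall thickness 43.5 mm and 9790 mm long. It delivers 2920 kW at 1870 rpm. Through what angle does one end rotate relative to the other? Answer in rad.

0.00230 rad

ω = 2π·1870/60 = 195.8 rad/s, so T = P/ω = 2920×10³ / 195.8 = 14910 N·m.
J = π(d_o⁴ − d_i⁴)/32 = π(0.389⁴ − 0.302⁴)/32 = 1.431×10^-3 m⁴.
θ = T·L/(G·J) = 14910 × 9.79 / (44.4×10⁹ × 1.431×10^-3) = 2.297×10^-3 rad.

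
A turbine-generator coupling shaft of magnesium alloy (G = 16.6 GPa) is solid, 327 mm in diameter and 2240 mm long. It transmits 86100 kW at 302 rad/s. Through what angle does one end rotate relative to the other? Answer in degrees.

1.96°

ω = 302 rad/s, so T = P/ω = 86100×10³ / 302.0 = 285100 N·m.
J = πd⁴/32 = π(0.327)⁴/32 = 1.123×10^-3 m⁴.
θ = T·L/(G·J) = 285100 × 2.24 / (16.6×10⁹ × 1.123×10^-3) = 0.03427 rad.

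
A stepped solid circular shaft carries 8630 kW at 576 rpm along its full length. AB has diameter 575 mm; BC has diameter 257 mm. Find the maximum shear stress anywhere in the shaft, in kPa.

42900 kPa

ω = 2π·576/60 = 60.32 rad/s, so T = P/ω = 8630×10³ / 60.32 = 143100 N·m.
Under the same torque, τ_max = 16T/(πd³) is largest where d is smallest — segment BC (d = 257 mm).
τ_max = 16·143100/(π·(0.257)³) = 4.293×10^7 Pa.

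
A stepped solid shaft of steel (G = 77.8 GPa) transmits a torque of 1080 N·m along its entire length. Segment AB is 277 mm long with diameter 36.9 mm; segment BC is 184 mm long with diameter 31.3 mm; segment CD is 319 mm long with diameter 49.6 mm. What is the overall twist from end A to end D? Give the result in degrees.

3.19°

J_AB = π(0.0369)⁴/32 = 1.82×10^-7 m⁴; J_BC = π(0.0313)⁴/32 = 9.42×10^-8 m⁴; J_CD = π(0.0496)⁴/32 = 5.94×10^-7 m⁴.
θ = (T/G)·Σ L_i/J_i = (1080/77.8×10⁹)·(0.277/1.82×10^-7 + 0.184/9.42×10^-8 + 0.319/5.94×10^-7) = 0.05569 rad.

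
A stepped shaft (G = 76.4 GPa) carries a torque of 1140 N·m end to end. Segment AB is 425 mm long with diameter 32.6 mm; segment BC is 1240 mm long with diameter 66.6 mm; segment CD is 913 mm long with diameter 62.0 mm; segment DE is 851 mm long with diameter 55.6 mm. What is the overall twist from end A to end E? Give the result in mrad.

J_AB = π(0.0326)⁴/32 = 1.11×10^-7 m⁴; J_BC = π(0.0666)⁴/32 = 1.93×10^-6 m⁴; J_CD = π(0.0620)⁴/32 = 1.45×10^-6 m⁴; J_DE = π(0.0556)⁴/32 = 9.38×10^-7 m⁴.
θ = (T/G)·Σ L_i/J_i = (1140/76.4×10⁹)·(0.425/1.11×10^-7 + 1.24/1.93×10^-6 + 0.913/1.45×10^-6 + 0.851/9.38×10^-7) = 0.08970 rad.

89.7 mrad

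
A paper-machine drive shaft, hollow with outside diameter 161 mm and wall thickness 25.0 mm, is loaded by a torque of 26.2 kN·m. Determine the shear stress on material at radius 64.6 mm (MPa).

J = π(d_o⁴ − d_i⁴)/32 = π(0.161⁴ − 0.111⁴)/32 = 5.106×10^-5 m⁴.
Shear stress varies linearly with radius: τ = T·r/J = 26200 × 0.0646 / 5.106×10^-5 = 3.315×10^7 Pa.

33.1 MPa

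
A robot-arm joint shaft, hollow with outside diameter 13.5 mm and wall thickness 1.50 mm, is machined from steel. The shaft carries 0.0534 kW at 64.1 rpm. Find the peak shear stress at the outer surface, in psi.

3770 psi

ω = 2π·64.1/60 = 6.713 rad/s, so T = P/ω = 0.0534×10³ / 6.713 = 7.955 N·m.
J = π(d_o⁴ − d_i⁴)/32 = π(0.0135⁴ − 0.0105⁴)/32 = 2.068×10^-9 m⁴.
τ_max = T·r/J = 7.955 × 0.00675 / 2.068×10^-9 = 2.597×10^7 Pa.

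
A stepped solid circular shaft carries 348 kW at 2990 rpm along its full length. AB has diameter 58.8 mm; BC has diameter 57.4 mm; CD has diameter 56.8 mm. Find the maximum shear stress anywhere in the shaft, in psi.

4480 psi

ω = 2π·2990/60 = 313.1 rad/s, so T = P/ω = 348×10³ / 313.1 = 1111 N·m.
Under the same torque, τ_max = 16T/(πd³) is largest where d is smallest — segment CD (d = 56.8 mm).
τ_max = 16·1111/(π·(0.0568)³) = 3.089×10^7 Pa.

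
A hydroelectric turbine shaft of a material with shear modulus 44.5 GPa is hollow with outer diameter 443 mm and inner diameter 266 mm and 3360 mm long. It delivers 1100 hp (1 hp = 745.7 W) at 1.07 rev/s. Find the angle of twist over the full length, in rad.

ω = 2π·1.07 = 6.723 rad/s, so T = P/ω = 1100×745.7 / 6.723 = 122000 N·m.
J = π(d_o⁴ − d_i⁴)/32 = π(0.443⁴ − 0.266⁴)/32 = 3.290×10^-3 m⁴.
θ = T·L/(G·J) = 122000 × 3.36 / (44.5×10⁹ × 3.290×10^-3) = 2.800×10^-3 rad.

0.00280 rad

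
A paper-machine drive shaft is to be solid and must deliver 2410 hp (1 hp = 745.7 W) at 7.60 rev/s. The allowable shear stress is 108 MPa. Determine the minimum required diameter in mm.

ω = 2π·7.60 = 47.75 rad/s, so T = P/ω = 2410×745.7 / 47.75 = 37630 N·m.
For a solid shaft τ_max = 16T/(πd³), so d = (16T/(π τ_allow))^(1/3) = (16·37630/(π·1.08×10^8))^(1/3) = 0.1211 m.

121 mm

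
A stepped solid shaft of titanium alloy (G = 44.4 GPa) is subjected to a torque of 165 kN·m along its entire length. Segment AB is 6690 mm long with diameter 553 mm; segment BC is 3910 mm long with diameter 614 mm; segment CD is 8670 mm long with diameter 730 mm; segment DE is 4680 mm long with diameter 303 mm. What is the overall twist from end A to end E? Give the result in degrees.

J_AB = π(0.553)⁴/32 = 9.18×10^-3 m⁴; J_BC = π(0.614)⁴/32 = 0.0140 m⁴; J_CD = π(0.730)⁴/32 = 0.0279 m⁴; J_DE = π(0.303)⁴/32 = 8.28×10^-4 m⁴.
θ = (T/G)·Σ L_i/J_i = (165000/44.4×10⁹)·(6.69/9.18×10^-3 + 3.91/0.0140 + 8.67/0.0279 + 4.68/8.28×10^-4) = 0.02592 rad.

1.49°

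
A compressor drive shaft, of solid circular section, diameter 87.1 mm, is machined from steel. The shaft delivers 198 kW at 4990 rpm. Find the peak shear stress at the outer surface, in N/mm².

ω = 2π·4990/60 = 522.6 rad/s, so T = P/ω = 198×10³ / 522.6 = 378.9 N·m.
J = πd⁴/32 = π(0.0871)⁴/32 = 5.650×10^-6 m⁴.
τ_max = T·r/J = 378.9 × 0.0435 / 5.650×10^-6 = 2.920×10^6 Pa.

2.92 N/mm²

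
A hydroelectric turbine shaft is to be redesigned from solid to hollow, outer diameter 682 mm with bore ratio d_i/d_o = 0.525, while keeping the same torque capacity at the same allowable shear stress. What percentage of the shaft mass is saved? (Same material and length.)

Equal τ_max and T ⇒ the solid shaft needs d_s³ = d_o³(1−k⁴), so d_s = 682·(1−0.525⁴)^(1/3) = 664.3 mm.
Area ratio A_h/A_s = d_o²(1−k²)/d_s² = (1−k²)/(1−k⁴)^(2/3) = 0.7636.
Mass saving = 1 − 0.7636 = 23.6 %.

23.6 %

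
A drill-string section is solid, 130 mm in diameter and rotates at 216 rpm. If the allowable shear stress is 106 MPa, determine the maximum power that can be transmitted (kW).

J = πd⁴/32 = π(0.130)⁴/32 = 2.804×10^-5 m⁴.
T_max = τ_allow·J/r = 1.06×10^8 × 2.804×10^-5 / 0.0650 = 45730 N·m.
ω = 2π·216/60 = 22.62 rad/s, so P_max = T_max·ω = 1.034×10^6 W.

1030 kW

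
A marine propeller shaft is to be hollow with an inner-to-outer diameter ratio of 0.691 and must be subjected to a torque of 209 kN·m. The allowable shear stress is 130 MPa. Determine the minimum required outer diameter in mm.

220 mm

For a hollow shaft with d_i/d_o = 0.691: τ_max = 16T/(π d_o³ (1−k⁴)), so d_o = [16T/(π τ_allow (1−k⁴))]^(1/3) = [16·209000/(π·1.30×10^8·0.7720)]^(1/3) = 0.2197 m.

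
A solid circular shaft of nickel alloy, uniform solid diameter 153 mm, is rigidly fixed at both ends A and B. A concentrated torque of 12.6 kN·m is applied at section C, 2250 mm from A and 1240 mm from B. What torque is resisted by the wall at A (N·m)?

With uniform GJ and both ends fixed, compatibility θ_AC = θ_CB gives T_A·a = T_B·b, together with T_A + T_B = T₀.
T_A = T₀·b/(a+b) = 12600·1240/3490 = 4477 N·m; T_B = 8123 N·m.

4480 N·m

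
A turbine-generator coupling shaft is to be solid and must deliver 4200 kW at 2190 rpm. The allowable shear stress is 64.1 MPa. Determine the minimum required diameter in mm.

113 mm

ω = 2π·2190/60 = 229.3 rad/s, so T = P/ω = 4200×10³ / 229.3 = 18310 N·m.
For a solid shaft τ_max = 16T/(πd³), so d = (16T/(π τ_allow))^(1/3) = (16·18310/(π·6.41×10^7))^(1/3) = 0.1133 m.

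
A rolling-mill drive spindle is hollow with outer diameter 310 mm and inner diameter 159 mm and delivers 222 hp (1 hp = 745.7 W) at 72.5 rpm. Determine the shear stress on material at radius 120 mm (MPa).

3.10 MPa

ω = 2π·72.5/60 = 7.592 rad/s, so T = P/ω = 222×745.7 / 7.592 = 21800 N·m.
J = π(d_o⁴ − d_i⁴)/32 = π(0.310⁴ − 0.159⁴)/32 = 8.439×10^-4 m⁴.
Shear stress varies linearly with radius: τ = T·r/J = 21800 × 0.120 / 8.439×10^-4 = 3.100×10^6 Pa.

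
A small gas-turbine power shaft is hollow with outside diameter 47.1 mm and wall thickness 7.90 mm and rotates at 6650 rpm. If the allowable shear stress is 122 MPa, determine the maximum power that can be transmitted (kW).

J = π(d_o⁴ − d_i⁴)/32 = π(0.0471⁴ − 0.0313⁴)/32 = 3.889×10^-7 m⁴.
T_max = τ_allow·J/r = 1.22×10^8 × 3.889×10^-7 / 0.0236 = 2015 N·m.
ω = 2π·6650/60 = 696.4 rad/s, so P_max = T_max·ω = 1.403×10^6 W.

1400 kW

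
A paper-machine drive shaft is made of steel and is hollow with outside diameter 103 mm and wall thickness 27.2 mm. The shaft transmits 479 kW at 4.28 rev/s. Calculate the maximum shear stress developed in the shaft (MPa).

87.3 MPa

ω = 2π·4.28 = 26.89 rad/s, so T = P/ω = 479×10³ / 26.89 = 17810 N·m.
J = π(d_o⁴ − d_i⁴)/32 = π(0.103⁴ − 0.0486⁴)/32 = 1.050×10^-5 m⁴.
τ_max = T·r/J = 17810 × 0.0515 / 1.050×10^-5 = 8.735×10^7 Pa.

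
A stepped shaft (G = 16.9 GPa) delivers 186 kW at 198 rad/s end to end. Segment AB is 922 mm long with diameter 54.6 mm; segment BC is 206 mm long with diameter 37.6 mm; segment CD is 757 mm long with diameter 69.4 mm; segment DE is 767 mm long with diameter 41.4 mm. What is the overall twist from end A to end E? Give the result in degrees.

16.2°

ω = 198 rad/s, so T = P/ω = 186×10³ / 198.0 = 939.4 N·m.
J_AB = π(0.0546)⁴/32 = 8.73×10^-7 m⁴; J_BC = π(0.0376)⁴/32 = 1.96×10^-7 m⁴; J_CD = π(0.0694)⁴/32 = 2.28×10^-6 m⁴; J_DE = π(0.0414)⁴/32 = 2.88×10^-7 m⁴.
θ = (T/G)·Σ L_i/J_i = (939.4/16.9×10⁹)·(0.922/8.73×10^-7 + 0.206/1.96×10^-7 + 0.757/2.28×10^-6 + 0.767/2.88×10^-7) = 0.2834 rad.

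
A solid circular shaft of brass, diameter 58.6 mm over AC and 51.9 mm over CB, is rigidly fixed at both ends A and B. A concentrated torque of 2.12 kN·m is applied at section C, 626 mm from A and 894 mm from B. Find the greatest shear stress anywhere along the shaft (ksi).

5.44 ksi

Compatibility: T_A·a/J_AC = T_B·b/J_CB with T_A + T_B = T₀.
J_AC = 1.16×10^-6 m⁴, J_CB = 7.12×10^-7 m⁴, so T_A = T₀·(J_AC/a)/((J_AC/a)+(J_CB/b)) = 1482 N·m, T_B = 638.4 N·m.
τ in each portion: τ_AC = 3.75×10^7 Pa, τ_CB = 2.33×10^7 Pa; maximum is in AC.
τ_max = T_AC·r/J = 1482·0.0293/1.16×10^-6 = 3.750×10^7 Pa.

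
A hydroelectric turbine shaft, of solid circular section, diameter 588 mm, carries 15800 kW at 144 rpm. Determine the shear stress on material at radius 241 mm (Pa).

ω = 2π·144/60 = 15.08 rad/s, so T = P/ω = 15800×10³ / 15.08 = 1.048e6 N·m.
J = πd⁴/32 = π(0.588)⁴/32 = 0.01174 m⁴.
Shear stress varies linearly with radius: τ = T·r/J = 1.048e6 × 0.241 / 0.01174 = 2.152×10^7 Pa.

2.15e7 Pa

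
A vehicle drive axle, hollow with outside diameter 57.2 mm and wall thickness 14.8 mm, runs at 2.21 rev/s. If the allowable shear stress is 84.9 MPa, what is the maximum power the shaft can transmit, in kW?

J = π(d_o⁴ − d_i⁴)/32 = π(0.0572⁴ − 0.0276⁴)/32 = 9.940×10^-7 m⁴.
T_max = τ_allow·J/r = 8.49×10^7 × 9.940×10^-7 / 0.0286 = 2951 N·m.
ω = 2π·2.21 = 13.89 rad/s, so P_max = T_max·ω = 4.097×10^4 W.

41.0 kW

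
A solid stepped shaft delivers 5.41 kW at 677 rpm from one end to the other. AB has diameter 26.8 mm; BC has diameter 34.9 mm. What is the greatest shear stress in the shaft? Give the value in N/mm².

ω = 2π·677/60 = 70.90 rad/s, so T = P/ω = 5.41×10³ / 70.90 = 76.31 N·m.
Under the same torque, τ_max = 16T/(πd³) is largest where d is smallest — segment AB (d = 26.8 mm).
τ_max = 16·76.31/(π·(0.0268)³) = 2.019×10^7 Pa.

20.2 N/mm²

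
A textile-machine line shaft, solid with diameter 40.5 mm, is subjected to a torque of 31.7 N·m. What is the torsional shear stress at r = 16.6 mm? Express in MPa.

1.99 MPa

J = πd⁴/32 = π(0.0405)⁴/32 = 2.641×10^-7 m⁴.
Shear stress varies linearly with radius: τ = T·r/J = 31.70 × 0.0166 / 2.641×10^-7 = 1.992×10^6 Pa.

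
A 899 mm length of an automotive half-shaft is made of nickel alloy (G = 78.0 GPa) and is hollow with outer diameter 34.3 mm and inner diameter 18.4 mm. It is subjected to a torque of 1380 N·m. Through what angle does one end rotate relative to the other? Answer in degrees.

7.31°

J = π(d_o⁴ − d_i⁴)/32 = π(0.0343⁴ − 0.0184⁴)/32 = 1.246×10^-7 m⁴.
θ = T·L/(G·J) = 1380 × 0.899 / (78.0×10⁹ × 1.246×10^-7) = 0.1276 rad.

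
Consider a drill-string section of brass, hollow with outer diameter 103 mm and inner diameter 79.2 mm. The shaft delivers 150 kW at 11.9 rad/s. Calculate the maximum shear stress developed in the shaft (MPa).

ω = 11.9 rad/s, so T = P/ω = 150×10³ / 11.90 = 12610 N·m.
J = π(d_o⁴ − d_i⁴)/32 = π(0.103⁴ − 0.0792⁴)/32 = 7.187×10^-6 m⁴.
τ_max = T·r/J = 12610 × 0.0515 / 7.187×10^-6 = 9.033×10^7 Pa.

90.3 MPa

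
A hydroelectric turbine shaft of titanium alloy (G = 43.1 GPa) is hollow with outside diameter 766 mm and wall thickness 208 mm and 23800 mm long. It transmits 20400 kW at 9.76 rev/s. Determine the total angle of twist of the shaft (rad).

ω = 2π·9.76 = 61.32 rad/s, so T = P/ω = 20400×10³ / 61.32 = 332700 N·m.
J = π(d_o⁴ − d_i⁴)/32 = π(0.766⁴ − 0.350⁴)/32 = 0.03233 m⁴.
θ = T·L/(G·J) = 332700 × 23.8 / (43.1×10⁹ × 0.03233) = 5.683×10^-3 rad.

0.00568 rad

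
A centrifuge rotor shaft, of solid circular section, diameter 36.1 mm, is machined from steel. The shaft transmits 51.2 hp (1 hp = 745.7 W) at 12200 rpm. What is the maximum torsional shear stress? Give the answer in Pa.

ω = 2π·12200/60 = 1278 rad/s, so T = P/ω = 51.2×745.7 / 1278 = 29.88 N·m.
J = πd⁴/32 = π(0.0361)⁴/32 = 1.667×10^-7 m⁴.
τ_max = T·r/J = 29.88 × 0.0181 / 1.667×10^-7 = 3.235×10^6 Pa.

3.24e6 Pa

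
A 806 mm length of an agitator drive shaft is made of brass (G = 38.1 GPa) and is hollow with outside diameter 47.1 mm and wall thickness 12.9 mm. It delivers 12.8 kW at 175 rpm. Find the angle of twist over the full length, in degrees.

ω = 2π·175/60 = 18.33 rad/s, so T = P/ω = 12.8×10³ / 18.33 = 698.5 N·m.
J = π(d_o⁴ − d_i⁴)/32 = π(0.0471⁴ − 0.0213⁴)/32 = 4.629×10^-7 m⁴.
θ = T·L/(G·J) = 698.5 × 0.806 / (38.1×10⁹ × 4.629×10^-7) = 0.03192 rad.

1.83°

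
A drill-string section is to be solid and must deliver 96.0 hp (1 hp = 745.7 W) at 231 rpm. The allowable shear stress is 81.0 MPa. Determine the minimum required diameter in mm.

ω = 2π·231/60 = 24.19 rad/s, so T = P/ω = 96.0×745.7 / 24.19 = 2959 N·m.
For a solid shaft τ_max = 16T/(πd³), so d = (16T/(π τ_allow))^(1/3) = (16·2959/(π·8.10×10^7))^(1/3) = 0.05709 m.

57.1 mm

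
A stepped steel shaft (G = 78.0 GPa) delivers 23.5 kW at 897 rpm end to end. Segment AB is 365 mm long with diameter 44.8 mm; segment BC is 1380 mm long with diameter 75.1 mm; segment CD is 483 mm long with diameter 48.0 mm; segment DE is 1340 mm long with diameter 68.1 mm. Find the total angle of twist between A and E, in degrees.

0.538°

ω = 2π·897/60 = 93.93 rad/s, so T = P/ω = 23.5×10³ / 93.93 = 250.2 N·m.
J_AB = π(0.0448)⁴/32 = 3.95×10^-7 m⁴; J_BC = π(0.0751)⁴/32 = 3.12×10^-6 m⁴; J_CD = π(0.0480)⁴/32 = 5.21×10^-7 m⁴; J_DE = π(0.0681)⁴/32 = 2.11×10^-6 m⁴.
θ = (T/G)·Σ L_i/J_i = (250.2/78.0×10⁹)·(0.365/3.95×10^-7 + 1.38/3.12×10^-6 + 0.483/5.21×10^-7 + 1.34/2.11×10^-6) = 9.386×10^-3 rad.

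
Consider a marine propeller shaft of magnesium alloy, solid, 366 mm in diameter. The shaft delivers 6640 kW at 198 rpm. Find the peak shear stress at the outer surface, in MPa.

33.3 MPa

ω = 2π·198/60 = 20.73 rad/s, so T = P/ω = 6640×10³ / 20.73 = 320200 N·m.
J = πd⁴/32 = π(0.366)⁴/32 = 1.762×10^-3 m⁴.
τ_max = T·r/J = 320200 × 0.183 / 1.762×10^-3 = 3.327×10^7 Pa.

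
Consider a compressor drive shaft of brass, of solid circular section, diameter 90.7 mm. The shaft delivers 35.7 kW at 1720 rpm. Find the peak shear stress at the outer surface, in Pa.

1.35e6 Pa

ω = 2π·1720/60 = 180.1 rad/s, so T = P/ω = 35.7×10³ / 180.1 = 198.2 N·m.
J = πd⁴/32 = π(0.0907)⁴/32 = 6.644×10^-6 m⁴.
τ_max = T·r/J = 198.2 × 0.0454 / 6.644×10^-6 = 1.353×10^6 Pa.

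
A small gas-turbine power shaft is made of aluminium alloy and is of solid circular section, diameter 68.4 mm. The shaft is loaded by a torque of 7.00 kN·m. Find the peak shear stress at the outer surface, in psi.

J = πd⁴/32 = π(0.0684)⁴/32 = 2.149×10^-6 m⁴.
τ_max = T·r/J = 7000 × 0.0342 / 2.149×10^-6 = 1.114×10^8 Pa.

16200 psi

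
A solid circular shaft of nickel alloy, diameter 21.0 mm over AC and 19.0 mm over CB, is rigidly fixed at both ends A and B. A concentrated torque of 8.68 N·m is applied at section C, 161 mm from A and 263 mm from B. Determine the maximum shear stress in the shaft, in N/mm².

3.38 N/mm²

Compatibility: T_A·a/J_AC = T_B·b/J_CB with T_A + T_B = T₀.
J_AC = 1.91×10^-8 m⁴, J_CB = 1.28×10^-8 m⁴, so T_A = T₀·(J_AC/a)/((J_AC/a)+(J_CB/b)) = 6.155 N·m, T_B = 2.525 N·m.
τ in each portion: τ_AC = 3.38×10^6 Pa, τ_CB = 1.87×10^6 Pa; maximum is in AC.
τ_max = T_AC·r/J = 6.155·0.0105/1.91×10^-8 = 3.385×10^6 Pa.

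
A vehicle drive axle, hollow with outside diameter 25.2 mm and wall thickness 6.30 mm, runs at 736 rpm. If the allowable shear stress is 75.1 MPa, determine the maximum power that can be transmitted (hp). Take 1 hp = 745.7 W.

J = π(d_o⁴ − d_i⁴)/32 = π(0.0252⁴ − 0.0126⁴)/32 = 3.712×10^-8 m⁴.
T_max = τ_allow·J/r = 7.51×10^7 × 3.712×10^-8 / 0.0126 = 221.2 N·m.
ω = 2π·736/60 = 77.07 rad/s, so P_max = T_max·ω = 1.705×10^4 W.

22.9 hp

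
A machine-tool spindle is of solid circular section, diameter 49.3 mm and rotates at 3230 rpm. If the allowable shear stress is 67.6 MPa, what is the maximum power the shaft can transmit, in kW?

J = πd⁴/32 = π(0.0493)⁴/32 = 5.799×10^-7 m⁴.
T_max = τ_allow·J/r = 6.76×10^7 × 5.799×10^-7 / 0.0246 = 1590 N·m.
ω = 2π·3230/60 = 338.2 rad/s, so P_max = T_max·ω = 5.380×10^5 W.

538 kW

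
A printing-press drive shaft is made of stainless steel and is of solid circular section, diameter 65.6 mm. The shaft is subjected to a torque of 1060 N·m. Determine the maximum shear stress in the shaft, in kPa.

19100 kPa

J = πd⁴/32 = π(0.0656)⁴/32 = 1.818×10^-6 m⁴.
τ_max = T·r/J = 1060 × 0.0328 / 1.818×10^-6 = 1.912×10^7 Pa.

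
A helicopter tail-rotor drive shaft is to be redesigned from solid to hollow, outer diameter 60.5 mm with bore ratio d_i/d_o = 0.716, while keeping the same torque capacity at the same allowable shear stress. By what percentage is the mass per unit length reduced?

40.3 %

Equal τ_max and T ⇒ the solid shaft needs d_s³ = d_o³(1−k⁴), so d_s = 60.5·(1−0.716⁴)^(1/3) = 54.65 mm.
Area ratio A_h/A_s = d_o²(1−k²)/d_s² = (1−k²)/(1−k⁴)^(2/3) = 0.5972.
Mass saving = 1 − 0.5972 = 40.3 %.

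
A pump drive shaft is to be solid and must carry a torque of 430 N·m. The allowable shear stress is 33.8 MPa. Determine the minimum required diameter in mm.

For a solid shaft τ_max = 16T/(πd³), so d = (16T/(π τ_allow))^(1/3) = (16·430.0/(π·3.38×10^7))^(1/3) = 0.04016 m.

40.2 mm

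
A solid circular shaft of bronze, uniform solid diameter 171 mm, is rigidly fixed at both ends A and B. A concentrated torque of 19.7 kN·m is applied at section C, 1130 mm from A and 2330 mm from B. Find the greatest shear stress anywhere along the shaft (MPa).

With uniform GJ and both ends fixed, compatibility θ_AC = θ_CB gives T_A·a = T_B·b, together with T_A + T_B = T₀.
T_A = T₀·b/(a+b) = 19700·2330/3460 = 13270 N·m; T_B = 6434 N·m.
τ in each portion: τ_AC = 1.35×10^7 Pa, τ_CB = 6.55×10^6 Pa; maximum is in AC.
τ_max = T_AC·r/J = 13270·0.0855/8.39×10^-5 = 1.351×10^7 Pa.

13.5 MPa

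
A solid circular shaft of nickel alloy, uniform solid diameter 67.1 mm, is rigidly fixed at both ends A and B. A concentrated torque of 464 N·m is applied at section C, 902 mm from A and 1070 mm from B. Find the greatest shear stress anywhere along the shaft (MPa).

With uniform GJ and both ends fixed, compatibility θ_AC = θ_CB gives T_A·a = T_B·b, together with T_A + T_B = T₀.
T_A = T₀·b/(a+b) = 464.0·1070/1972 = 251.8 N·m; T_B = 212.2 N·m.
τ in each portion: τ_AC = 4.24×10^6 Pa, τ_CB = 3.58×10^6 Pa; maximum is in AC.
τ_max = T_AC·r/J = 251.8·0.0335/1.99×10^-6 = 4.244×10^6 Pa.

4.24 MPa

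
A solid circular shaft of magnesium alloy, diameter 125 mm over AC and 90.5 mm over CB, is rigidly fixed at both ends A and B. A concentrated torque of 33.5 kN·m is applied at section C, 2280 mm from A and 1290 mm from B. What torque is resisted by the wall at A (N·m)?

Compatibility: T_A·a/J_AC = T_B·b/J_CB with T_A + T_B = T₀.
J_AC = 2.40×10^-5 m⁴, J_CB = 6.59×10^-6 m⁴, so T_A = T₀·(J_AC/a)/((J_AC/a)+(J_CB/b)) = 22550 N·m, T_B = 10950 N·m.

22500 N·m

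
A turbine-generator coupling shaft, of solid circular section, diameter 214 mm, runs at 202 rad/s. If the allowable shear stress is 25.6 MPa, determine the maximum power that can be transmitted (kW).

J = πd⁴/32 = π(0.214)⁴/32 = 2.059×10^-4 m⁴.
T_max = τ_allow·J/r = 2.56×10^7 × 2.059×10^-4 / 0.107 = 49260 N·m.
ω = 202 rad/s, so P_max = T_max·ω = 9.951×10^6 W.

9950 kW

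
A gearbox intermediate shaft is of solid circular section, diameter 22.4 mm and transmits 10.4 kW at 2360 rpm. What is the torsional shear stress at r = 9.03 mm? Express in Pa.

ω = 2π·2360/60 = 247.1 rad/s, so T = P/ω = 10.4×10³ / 247.1 = 42.08 N·m.
J = πd⁴/32 = π(0.0224)⁴/32 = 2.472×10^-8 m⁴.
Shear stress varies linearly with radius: τ = T·r/J = 42.08 × 0.00903 / 2.472×10^-8 = 1.537×10^7 Pa.

1.54e7 Pa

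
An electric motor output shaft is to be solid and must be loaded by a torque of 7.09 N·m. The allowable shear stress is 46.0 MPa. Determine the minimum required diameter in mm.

9.22 mm

For a solid shaft τ_max = 16T/(πd³), so d = (16T/(π τ_allow))^(1/3) = (16·7.090/(π·4.60×10^7))^(1/3) = 0.009225 m.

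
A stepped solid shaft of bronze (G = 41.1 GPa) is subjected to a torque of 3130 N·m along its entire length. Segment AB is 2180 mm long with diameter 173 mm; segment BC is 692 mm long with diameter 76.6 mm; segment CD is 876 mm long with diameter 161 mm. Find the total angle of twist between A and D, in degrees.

1.06°

J_AB = π(0.173)⁴/32 = 8.79×10^-5 m⁴; J_BC = π(0.0766)⁴/32 = 3.38×10^-6 m⁴; J_CD = π(0.161)⁴/32 = 6.60×10^-5 m⁴.
θ = (T/G)·Σ L_i/J_i = (3130/41.1×10⁹)·(2.18/8.79×10^-5 + 0.692/3.38×10^-6 + 0.876/6.60×10^-5) = 0.01849 rad.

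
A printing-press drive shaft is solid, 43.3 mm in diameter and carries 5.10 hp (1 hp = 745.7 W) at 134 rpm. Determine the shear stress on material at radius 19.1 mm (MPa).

ω = 2π·134/60 = 14.03 rad/s, so T = P/ω = 5.10×745.7 / 14.03 = 271.0 N·m.
J = πd⁴/32 = π(0.0433)⁴/32 = 3.451×10^-7 m⁴.
Shear stress varies linearly with radius: τ = T·r/J = 271.0 × 0.0191 / 3.451×10^-7 = 1.500×10^7 Pa.

15.0 MPa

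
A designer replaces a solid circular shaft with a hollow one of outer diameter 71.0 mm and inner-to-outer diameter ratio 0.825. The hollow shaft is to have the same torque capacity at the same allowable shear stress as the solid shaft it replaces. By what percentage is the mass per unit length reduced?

Equal τ_max and T ⇒ the solid shaft needs d_s³ = d_o³(1−k⁴), so d_s = 71.0·(1−0.825⁴)^(1/3) = 57.70 mm.
Area ratio A_h/A_s = d_o²(1−k²)/d_s² = (1−k²)/(1−k⁴)^(2/3) = 0.4836.
Mass saving = 1 − 0.4836 = 51.6 %.

51.6 %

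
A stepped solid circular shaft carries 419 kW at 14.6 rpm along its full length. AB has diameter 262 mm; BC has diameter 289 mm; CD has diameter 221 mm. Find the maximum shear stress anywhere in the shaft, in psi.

18800 psi

ω = 2π·14.6/60 = 1.529 rad/s, so T = P/ω = 419×10³ / 1.529 = 274100 N·m.
Under the same torque, τ_max = 16T/(πd³) is largest where d is smallest — segment CD (d = 221 mm).
τ_max = 16·274100/(π·(0.221)³) = 1.293×10^8 Pa.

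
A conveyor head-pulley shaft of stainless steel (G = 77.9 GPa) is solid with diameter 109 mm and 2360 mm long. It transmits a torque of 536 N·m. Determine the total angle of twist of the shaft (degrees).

0.0671°

J = πd⁴/32 = π(0.109)⁴/32 = 1.386×10^-5 m⁴.
θ = T·L/(G·J) = 536.0 × 2.36 / (77.9×10⁹ × 1.386×10^-5) = 1.172×10^-3 rad.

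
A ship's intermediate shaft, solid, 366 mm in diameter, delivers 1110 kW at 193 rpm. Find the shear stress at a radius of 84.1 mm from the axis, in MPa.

ω = 2π·193/60 = 20.21 rad/s, so T = P/ω = 1110×10³ / 20.21 = 54920 N·m.
J = πd⁴/32 = π(0.366)⁴/32 = 1.762×10^-3 m⁴.
Shear stress varies linearly with radius: τ = T·r/J = 54920 × 0.0841 / 1.762×10^-3 = 2.622×10^6 Pa.

2.62 MPa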